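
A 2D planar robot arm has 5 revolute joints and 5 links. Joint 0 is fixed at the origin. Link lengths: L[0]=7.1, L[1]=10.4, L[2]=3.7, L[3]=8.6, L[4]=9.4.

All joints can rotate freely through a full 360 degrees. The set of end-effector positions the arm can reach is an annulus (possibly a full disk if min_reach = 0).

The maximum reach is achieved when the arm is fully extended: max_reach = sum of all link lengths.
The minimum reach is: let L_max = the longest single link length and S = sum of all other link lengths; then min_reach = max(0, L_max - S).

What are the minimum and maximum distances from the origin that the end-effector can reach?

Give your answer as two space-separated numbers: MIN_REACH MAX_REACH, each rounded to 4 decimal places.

Link lengths: [7.1, 10.4, 3.7, 8.6, 9.4]
max_reach = 7.1 + 10.4 + 3.7 + 8.6 + 9.4 = 39.2
L_max = max([7.1, 10.4, 3.7, 8.6, 9.4]) = 10.4
S (sum of others) = 39.2 - 10.4 = 28.8
min_reach = max(0, 10.4 - 28.8) = max(0, -18.4) = 0

Answer: 0.0000 39.2000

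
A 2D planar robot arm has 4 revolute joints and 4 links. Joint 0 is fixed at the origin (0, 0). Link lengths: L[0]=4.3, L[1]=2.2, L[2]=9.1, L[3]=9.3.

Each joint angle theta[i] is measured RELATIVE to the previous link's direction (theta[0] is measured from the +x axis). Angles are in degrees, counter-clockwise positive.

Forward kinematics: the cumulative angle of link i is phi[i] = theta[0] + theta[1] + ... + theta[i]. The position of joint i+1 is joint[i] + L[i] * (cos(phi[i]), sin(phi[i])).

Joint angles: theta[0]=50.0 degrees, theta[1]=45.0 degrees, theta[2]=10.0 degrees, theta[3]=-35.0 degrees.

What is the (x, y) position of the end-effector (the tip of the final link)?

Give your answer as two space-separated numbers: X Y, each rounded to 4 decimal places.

Answer: 3.3978 23.0147

Derivation:
joint[0] = (0.0000, 0.0000)  (base)
link 0: phi[0] = 50 = 50 deg
  cos(50 deg) = 0.6428, sin(50 deg) = 0.7660
  joint[1] = (0.0000, 0.0000) + 4.3 * (0.6428, 0.7660) = (0.0000 + 2.7640, 0.0000 + 3.2940) = (2.7640, 3.2940)
link 1: phi[1] = 50 + 45 = 95 deg
  cos(95 deg) = -0.0872, sin(95 deg) = 0.9962
  joint[2] = (2.7640, 3.2940) + 2.2 * (-0.0872, 0.9962) = (2.7640 + -0.1917, 3.2940 + 2.1916) = (2.5722, 5.4856)
link 2: phi[2] = 50 + 45 + 10 = 105 deg
  cos(105 deg) = -0.2588, sin(105 deg) = 0.9659
  joint[3] = (2.5722, 5.4856) + 9.1 * (-0.2588, 0.9659) = (2.5722 + -2.3553, 5.4856 + 8.7899) = (0.2170, 14.2755)
link 3: phi[3] = 50 + 45 + 10 + -35 = 70 deg
  cos(70 deg) = 0.3420, sin(70 deg) = 0.9397
  joint[4] = (0.2170, 14.2755) + 9.3 * (0.3420, 0.9397) = (0.2170 + 3.1808, 14.2755 + 8.7391) = (3.3978, 23.0147)
End effector: (3.3978, 23.0147)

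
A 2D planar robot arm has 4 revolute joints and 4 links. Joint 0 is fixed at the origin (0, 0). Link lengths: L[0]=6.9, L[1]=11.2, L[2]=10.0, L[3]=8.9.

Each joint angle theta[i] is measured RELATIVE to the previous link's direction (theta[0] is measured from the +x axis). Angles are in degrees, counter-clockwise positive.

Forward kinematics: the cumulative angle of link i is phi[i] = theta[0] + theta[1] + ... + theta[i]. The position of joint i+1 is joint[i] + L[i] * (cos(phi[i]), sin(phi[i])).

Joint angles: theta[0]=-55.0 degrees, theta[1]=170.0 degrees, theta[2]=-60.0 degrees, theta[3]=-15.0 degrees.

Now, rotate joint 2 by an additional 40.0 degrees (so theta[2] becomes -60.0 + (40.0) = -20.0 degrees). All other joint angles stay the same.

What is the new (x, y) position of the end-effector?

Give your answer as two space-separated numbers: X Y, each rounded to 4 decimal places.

joint[0] = (0.0000, 0.0000)  (base)
link 0: phi[0] = -55 = -55 deg
  cos(-55 deg) = 0.5736, sin(-55 deg) = -0.8192
  joint[1] = (0.0000, 0.0000) + 6.9 * (0.5736, -0.8192) = (0.0000 + 3.9577, 0.0000 + -5.6521) = (3.9577, -5.6521)
link 1: phi[1] = -55 + 170 = 115 deg
  cos(115 deg) = -0.4226, sin(115 deg) = 0.9063
  joint[2] = (3.9577, -5.6521) + 11.2 * (-0.4226, 0.9063) = (3.9577 + -4.7333, -5.6521 + 10.1506) = (-0.7756, 4.4985)
link 2: phi[2] = -55 + 170 + -20 = 95 deg
  cos(95 deg) = -0.0872, sin(95 deg) = 0.9962
  joint[3] = (-0.7756, 4.4985) + 10 * (-0.0872, 0.9962) = (-0.7756 + -0.8716, 4.4985 + 9.9619) = (-1.6472, 14.4604)
link 3: phi[3] = -55 + 170 + -20 + -15 = 80 deg
  cos(80 deg) = 0.1736, sin(80 deg) = 0.9848
  joint[4] = (-1.6472, 14.4604) + 8.9 * (0.1736, 0.9848) = (-1.6472 + 1.5455, 14.4604 + 8.7648) = (-0.1017, 23.2252)
End effector: (-0.1017, 23.2252)

Answer: -0.1017 23.2252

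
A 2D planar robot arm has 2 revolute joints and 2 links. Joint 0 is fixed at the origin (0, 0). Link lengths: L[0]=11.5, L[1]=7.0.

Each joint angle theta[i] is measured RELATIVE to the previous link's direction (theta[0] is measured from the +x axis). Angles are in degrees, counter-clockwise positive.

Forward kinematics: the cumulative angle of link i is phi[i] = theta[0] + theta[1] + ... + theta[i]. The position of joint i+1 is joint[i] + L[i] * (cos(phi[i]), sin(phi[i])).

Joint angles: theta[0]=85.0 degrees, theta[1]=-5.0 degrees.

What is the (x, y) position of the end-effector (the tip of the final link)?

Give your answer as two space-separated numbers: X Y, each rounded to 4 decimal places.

joint[0] = (0.0000, 0.0000)  (base)
link 0: phi[0] = 85 = 85 deg
  cos(85 deg) = 0.0872, sin(85 deg) = 0.9962
  joint[1] = (0.0000, 0.0000) + 11.5 * (0.0872, 0.9962) = (0.0000 + 1.0023, 0.0000 + 11.4562) = (1.0023, 11.4562)
link 1: phi[1] = 85 + -5 = 80 deg
  cos(80 deg) = 0.1736, sin(80 deg) = 0.9848
  joint[2] = (1.0023, 11.4562) + 7 * (0.1736, 0.9848) = (1.0023 + 1.2155, 11.4562 + 6.8937) = (2.2178, 18.3499)
End effector: (2.2178, 18.3499)

Answer: 2.2178 18.3499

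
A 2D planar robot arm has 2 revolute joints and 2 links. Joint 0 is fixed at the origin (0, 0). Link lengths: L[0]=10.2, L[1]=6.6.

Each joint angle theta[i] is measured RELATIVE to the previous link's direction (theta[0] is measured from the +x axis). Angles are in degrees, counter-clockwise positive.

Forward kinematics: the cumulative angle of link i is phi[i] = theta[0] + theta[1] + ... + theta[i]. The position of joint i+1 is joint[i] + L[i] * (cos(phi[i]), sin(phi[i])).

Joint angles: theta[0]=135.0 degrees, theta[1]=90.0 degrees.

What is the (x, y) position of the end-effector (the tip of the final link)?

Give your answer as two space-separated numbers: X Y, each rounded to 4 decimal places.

joint[0] = (0.0000, 0.0000)  (base)
link 0: phi[0] = 135 = 135 deg
  cos(135 deg) = -0.7071, sin(135 deg) = 0.7071
  joint[1] = (0.0000, 0.0000) + 10.2 * (-0.7071, 0.7071) = (0.0000 + -7.2125, 0.0000 + 7.2125) = (-7.2125, 7.2125)
link 1: phi[1] = 135 + 90 = 225 deg
  cos(225 deg) = -0.7071, sin(225 deg) = -0.7071
  joint[2] = (-7.2125, 7.2125) + 6.6 * (-0.7071, -0.7071) = (-7.2125 + -4.6669, 7.2125 + -4.6669) = (-11.8794, 2.5456)
End effector: (-11.8794, 2.5456)

Answer: -11.8794 2.5456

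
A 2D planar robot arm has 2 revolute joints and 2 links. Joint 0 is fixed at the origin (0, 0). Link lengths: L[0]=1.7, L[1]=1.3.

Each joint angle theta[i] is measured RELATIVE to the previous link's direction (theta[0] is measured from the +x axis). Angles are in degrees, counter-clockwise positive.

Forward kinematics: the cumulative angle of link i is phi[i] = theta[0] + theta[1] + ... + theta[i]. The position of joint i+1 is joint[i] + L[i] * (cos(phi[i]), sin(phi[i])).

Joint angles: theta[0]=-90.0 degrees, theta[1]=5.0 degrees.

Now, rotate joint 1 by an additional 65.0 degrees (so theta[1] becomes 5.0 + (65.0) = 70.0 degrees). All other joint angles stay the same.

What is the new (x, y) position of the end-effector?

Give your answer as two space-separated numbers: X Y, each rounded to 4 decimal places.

joint[0] = (0.0000, 0.0000)  (base)
link 0: phi[0] = -90 = -90 deg
  cos(-90 deg) = 0.0000, sin(-90 deg) = -1.0000
  joint[1] = (0.0000, 0.0000) + 1.7 * (0.0000, -1.0000) = (0.0000 + 0.0000, 0.0000 + -1.7000) = (0.0000, -1.7000)
link 1: phi[1] = -90 + 70 = -20 deg
  cos(-20 deg) = 0.9397, sin(-20 deg) = -0.3420
  joint[2] = (0.0000, -1.7000) + 1.3 * (0.9397, -0.3420) = (0.0000 + 1.2216, -1.7000 + -0.4446) = (1.2216, -2.1446)
End effector: (1.2216, -2.1446)

Answer: 1.2216 -2.1446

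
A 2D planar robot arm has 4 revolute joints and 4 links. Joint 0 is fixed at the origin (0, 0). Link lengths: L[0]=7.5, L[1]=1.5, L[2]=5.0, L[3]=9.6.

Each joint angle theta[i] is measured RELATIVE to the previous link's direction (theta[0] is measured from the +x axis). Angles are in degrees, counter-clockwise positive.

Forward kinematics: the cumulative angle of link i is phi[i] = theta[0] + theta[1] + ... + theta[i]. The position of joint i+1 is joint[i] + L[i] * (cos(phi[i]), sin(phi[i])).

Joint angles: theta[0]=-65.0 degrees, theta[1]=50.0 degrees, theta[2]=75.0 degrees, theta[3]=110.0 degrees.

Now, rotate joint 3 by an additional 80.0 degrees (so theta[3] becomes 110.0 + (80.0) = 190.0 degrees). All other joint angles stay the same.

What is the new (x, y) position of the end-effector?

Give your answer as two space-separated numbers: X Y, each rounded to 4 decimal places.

Answer: 3.8351 -11.8765

Derivation:
joint[0] = (0.0000, 0.0000)  (base)
link 0: phi[0] = -65 = -65 deg
  cos(-65 deg) = 0.4226, sin(-65 deg) = -0.9063
  joint[1] = (0.0000, 0.0000) + 7.5 * (0.4226, -0.9063) = (0.0000 + 3.1696, 0.0000 + -6.7973) = (3.1696, -6.7973)
link 1: phi[1] = -65 + 50 = -15 deg
  cos(-15 deg) = 0.9659, sin(-15 deg) = -0.2588
  joint[2] = (3.1696, -6.7973) + 1.5 * (0.9659, -0.2588) = (3.1696 + 1.4489, -6.7973 + -0.3882) = (4.6185, -7.1855)
link 2: phi[2] = -65 + 50 + 75 = 60 deg
  cos(60 deg) = 0.5000, sin(60 deg) = 0.8660
  joint[3] = (4.6185, -7.1855) + 5 * (0.5000, 0.8660) = (4.6185 + 2.5000, -7.1855 + 4.3301) = (7.1185, -2.8554)
link 3: phi[3] = -65 + 50 + 75 + 190 = 250 deg
  cos(250 deg) = -0.3420, sin(250 deg) = -0.9397
  joint[4] = (7.1185, -2.8554) + 9.6 * (-0.3420, -0.9397) = (7.1185 + -3.2834, -2.8554 + -9.0210) = (3.8351, -11.8765)
End effector: (3.8351, -11.8765)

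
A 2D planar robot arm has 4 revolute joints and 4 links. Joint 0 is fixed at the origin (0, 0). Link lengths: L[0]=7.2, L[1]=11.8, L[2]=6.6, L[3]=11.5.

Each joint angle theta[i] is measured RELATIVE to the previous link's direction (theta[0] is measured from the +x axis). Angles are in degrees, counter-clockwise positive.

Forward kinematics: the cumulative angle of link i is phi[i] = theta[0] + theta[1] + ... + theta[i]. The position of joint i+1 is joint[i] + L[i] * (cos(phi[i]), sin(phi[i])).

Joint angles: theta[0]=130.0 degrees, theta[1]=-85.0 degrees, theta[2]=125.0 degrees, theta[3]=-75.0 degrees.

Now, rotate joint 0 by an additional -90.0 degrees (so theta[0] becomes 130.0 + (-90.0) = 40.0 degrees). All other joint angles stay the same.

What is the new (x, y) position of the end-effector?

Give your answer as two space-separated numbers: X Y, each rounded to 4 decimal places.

joint[0] = (0.0000, 0.0000)  (base)
link 0: phi[0] = 40 = 40 deg
  cos(40 deg) = 0.7660, sin(40 deg) = 0.6428
  joint[1] = (0.0000, 0.0000) + 7.2 * (0.7660, 0.6428) = (0.0000 + 5.5155, 0.0000 + 4.6281) = (5.5155, 4.6281)
link 1: phi[1] = 40 + -85 = -45 deg
  cos(-45 deg) = 0.7071, sin(-45 deg) = -0.7071
  joint[2] = (5.5155, 4.6281) + 11.8 * (0.7071, -0.7071) = (5.5155 + 8.3439, 4.6281 + -8.3439) = (13.8594, -3.7158)
link 2: phi[2] = 40 + -85 + 125 = 80 deg
  cos(80 deg) = 0.1736, sin(80 deg) = 0.9848
  joint[3] = (13.8594, -3.7158) + 6.6 * (0.1736, 0.9848) = (13.8594 + 1.1461, -3.7158 + 6.4997) = (15.0055, 2.7839)
link 3: phi[3] = 40 + -85 + 125 + -75 = 5 deg
  cos(5 deg) = 0.9962, sin(5 deg) = 0.0872
  joint[4] = (15.0055, 2.7839) + 11.5 * (0.9962, 0.0872) = (15.0055 + 11.4562, 2.7839 + 1.0023) = (26.4617, 3.7862)
End effector: (26.4617, 3.7862)

Answer: 26.4617 3.7862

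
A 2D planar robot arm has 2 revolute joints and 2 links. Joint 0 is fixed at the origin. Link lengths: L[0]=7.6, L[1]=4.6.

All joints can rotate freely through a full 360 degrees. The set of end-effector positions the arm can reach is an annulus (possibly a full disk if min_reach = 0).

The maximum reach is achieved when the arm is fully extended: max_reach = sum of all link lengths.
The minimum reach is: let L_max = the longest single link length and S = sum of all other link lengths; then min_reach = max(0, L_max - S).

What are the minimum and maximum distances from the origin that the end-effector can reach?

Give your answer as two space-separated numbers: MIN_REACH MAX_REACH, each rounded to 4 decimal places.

Link lengths: [7.6, 4.6]
max_reach = 7.6 + 4.6 = 12.2
L_max = max([7.6, 4.6]) = 7.6
S (sum of others) = 12.2 - 7.6 = 4.6
min_reach = max(0, 7.6 - 4.6) = max(0, 3) = 3

Answer: 3.0000 12.2000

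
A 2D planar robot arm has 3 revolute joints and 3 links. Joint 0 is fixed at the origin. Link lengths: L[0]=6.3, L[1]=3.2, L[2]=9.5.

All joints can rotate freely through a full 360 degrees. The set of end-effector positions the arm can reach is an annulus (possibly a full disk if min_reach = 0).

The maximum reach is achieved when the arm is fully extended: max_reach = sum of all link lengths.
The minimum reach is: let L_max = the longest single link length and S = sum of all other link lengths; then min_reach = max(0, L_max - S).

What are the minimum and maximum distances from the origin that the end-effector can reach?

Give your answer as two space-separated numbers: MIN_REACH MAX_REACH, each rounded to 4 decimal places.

Answer: 0.0000 19.0000

Derivation:
Link lengths: [6.3, 3.2, 9.5]
max_reach = 6.3 + 3.2 + 9.5 = 19
L_max = max([6.3, 3.2, 9.5]) = 9.5
S (sum of others) = 19 - 9.5 = 9.5
min_reach = max(0, 9.5 - 9.5) = max(0, 0) = 0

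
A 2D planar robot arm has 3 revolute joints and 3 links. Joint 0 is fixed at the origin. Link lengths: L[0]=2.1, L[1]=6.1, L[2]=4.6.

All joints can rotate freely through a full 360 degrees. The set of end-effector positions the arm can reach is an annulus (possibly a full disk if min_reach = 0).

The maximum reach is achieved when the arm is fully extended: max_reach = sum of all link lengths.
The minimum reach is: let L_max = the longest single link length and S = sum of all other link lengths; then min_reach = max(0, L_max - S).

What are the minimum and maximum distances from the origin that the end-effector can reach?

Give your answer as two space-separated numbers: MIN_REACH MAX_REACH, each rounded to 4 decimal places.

Answer: 0.0000 12.8000

Derivation:
Link lengths: [2.1, 6.1, 4.6]
max_reach = 2.1 + 6.1 + 4.6 = 12.8
L_max = max([2.1, 6.1, 4.6]) = 6.1
S (sum of others) = 12.8 - 6.1 = 6.7
min_reach = max(0, 6.1 - 6.7) = max(0, -0.6) = 0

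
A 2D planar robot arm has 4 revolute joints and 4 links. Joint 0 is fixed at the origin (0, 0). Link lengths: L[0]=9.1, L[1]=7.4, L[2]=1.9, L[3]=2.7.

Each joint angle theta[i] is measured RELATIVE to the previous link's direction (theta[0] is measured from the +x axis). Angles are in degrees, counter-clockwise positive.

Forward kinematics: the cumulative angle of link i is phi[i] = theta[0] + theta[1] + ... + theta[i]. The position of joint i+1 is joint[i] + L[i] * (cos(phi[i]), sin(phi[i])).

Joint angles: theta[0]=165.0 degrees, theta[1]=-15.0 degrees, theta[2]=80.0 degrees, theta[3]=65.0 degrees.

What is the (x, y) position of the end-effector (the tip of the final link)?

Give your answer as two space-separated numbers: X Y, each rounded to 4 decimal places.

joint[0] = (0.0000, 0.0000)  (base)
link 0: phi[0] = 165 = 165 deg
  cos(165 deg) = -0.9659, sin(165 deg) = 0.2588
  joint[1] = (0.0000, 0.0000) + 9.1 * (-0.9659, 0.2588) = (0.0000 + -8.7899, 0.0000 + 2.3553) = (-8.7899, 2.3553)
link 1: phi[1] = 165 + -15 = 150 deg
  cos(150 deg) = -0.8660, sin(150 deg) = 0.5000
  joint[2] = (-8.7899, 2.3553) + 7.4 * (-0.8660, 0.5000) = (-8.7899 + -6.4086, 2.3553 + 3.7000) = (-15.1985, 6.0553)
link 2: phi[2] = 165 + -15 + 80 = 230 deg
  cos(230 deg) = -0.6428, sin(230 deg) = -0.7660
  joint[3] = (-15.1985, 6.0553) + 1.9 * (-0.6428, -0.7660) = (-15.1985 + -1.2213, 6.0553 + -1.4555) = (-16.4198, 4.5998)
link 3: phi[3] = 165 + -15 + 80 + 65 = 295 deg
  cos(295 deg) = 0.4226, sin(295 deg) = -0.9063
  joint[4] = (-16.4198, 4.5998) + 2.7 * (0.4226, -0.9063) = (-16.4198 + 1.1411, 4.5998 + -2.4470) = (-15.2787, 2.1527)
End effector: (-15.2787, 2.1527)

Answer: -15.2787 2.1527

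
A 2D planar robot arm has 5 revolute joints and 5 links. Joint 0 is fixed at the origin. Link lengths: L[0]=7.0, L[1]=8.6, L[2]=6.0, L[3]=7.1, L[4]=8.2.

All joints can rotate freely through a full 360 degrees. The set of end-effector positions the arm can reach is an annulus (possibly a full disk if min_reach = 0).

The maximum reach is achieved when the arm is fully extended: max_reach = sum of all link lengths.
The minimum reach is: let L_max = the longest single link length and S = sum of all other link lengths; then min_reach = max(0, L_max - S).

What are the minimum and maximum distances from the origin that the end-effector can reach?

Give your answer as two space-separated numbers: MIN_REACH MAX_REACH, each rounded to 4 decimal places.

Link lengths: [7.0, 8.6, 6.0, 7.1, 8.2]
max_reach = 7 + 8.6 + 6 + 7.1 + 8.2 = 36.9
L_max = max([7.0, 8.6, 6.0, 7.1, 8.2]) = 8.6
S (sum of others) = 36.9 - 8.6 = 28.3
min_reach = max(0, 8.6 - 28.3) = max(0, -19.7) = 0

Answer: 0.0000 36.9000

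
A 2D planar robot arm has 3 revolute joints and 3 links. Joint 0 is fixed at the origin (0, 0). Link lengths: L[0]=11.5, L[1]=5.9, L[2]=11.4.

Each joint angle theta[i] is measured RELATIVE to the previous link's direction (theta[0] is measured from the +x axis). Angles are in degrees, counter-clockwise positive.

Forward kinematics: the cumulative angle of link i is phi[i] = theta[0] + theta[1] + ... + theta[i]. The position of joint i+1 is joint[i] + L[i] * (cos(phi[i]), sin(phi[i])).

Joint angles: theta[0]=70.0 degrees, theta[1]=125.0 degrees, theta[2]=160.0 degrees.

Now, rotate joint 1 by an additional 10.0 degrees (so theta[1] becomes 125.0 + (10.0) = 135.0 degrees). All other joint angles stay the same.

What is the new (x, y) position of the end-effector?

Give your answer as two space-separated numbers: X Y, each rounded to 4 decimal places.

Answer: 9.9426 9.3066

Derivation:
joint[0] = (0.0000, 0.0000)  (base)
link 0: phi[0] = 70 = 70 deg
  cos(70 deg) = 0.3420, sin(70 deg) = 0.9397
  joint[1] = (0.0000, 0.0000) + 11.5 * (0.3420, 0.9397) = (0.0000 + 3.9332, 0.0000 + 10.8065) = (3.9332, 10.8065)
link 1: phi[1] = 70 + 135 = 205 deg
  cos(205 deg) = -0.9063, sin(205 deg) = -0.4226
  joint[2] = (3.9332, 10.8065) + 5.9 * (-0.9063, -0.4226) = (3.9332 + -5.3472, 10.8065 + -2.4934) = (-1.4140, 8.3130)
link 2: phi[2] = 70 + 135 + 160 = 365 deg
  cos(365 deg) = 0.9962, sin(365 deg) = 0.0872
  joint[3] = (-1.4140, 8.3130) + 11.4 * (0.9962, 0.0872) = (-1.4140 + 11.3566, 8.3130 + 0.9936) = (9.9426, 9.3066)
End effector: (9.9426, 9.3066)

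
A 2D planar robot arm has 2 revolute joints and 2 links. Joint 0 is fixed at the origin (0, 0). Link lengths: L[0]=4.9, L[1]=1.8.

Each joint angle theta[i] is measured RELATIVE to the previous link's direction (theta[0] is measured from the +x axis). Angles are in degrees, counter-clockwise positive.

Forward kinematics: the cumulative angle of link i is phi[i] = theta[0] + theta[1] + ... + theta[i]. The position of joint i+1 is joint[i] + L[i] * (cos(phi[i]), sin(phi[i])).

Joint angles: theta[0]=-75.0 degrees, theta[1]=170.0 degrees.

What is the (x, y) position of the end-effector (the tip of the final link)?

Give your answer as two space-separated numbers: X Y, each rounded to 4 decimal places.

Answer: 1.1113 -2.9399

Derivation:
joint[0] = (0.0000, 0.0000)  (base)
link 0: phi[0] = -75 = -75 deg
  cos(-75 deg) = 0.2588, sin(-75 deg) = -0.9659
  joint[1] = (0.0000, 0.0000) + 4.9 * (0.2588, -0.9659) = (0.0000 + 1.2682, 0.0000 + -4.7330) = (1.2682, -4.7330)
link 1: phi[1] = -75 + 170 = 95 deg
  cos(95 deg) = -0.0872, sin(95 deg) = 0.9962
  joint[2] = (1.2682, -4.7330) + 1.8 * (-0.0872, 0.9962) = (1.2682 + -0.1569, -4.7330 + 1.7932) = (1.1113, -2.9399)
End effector: (1.1113, -2.9399)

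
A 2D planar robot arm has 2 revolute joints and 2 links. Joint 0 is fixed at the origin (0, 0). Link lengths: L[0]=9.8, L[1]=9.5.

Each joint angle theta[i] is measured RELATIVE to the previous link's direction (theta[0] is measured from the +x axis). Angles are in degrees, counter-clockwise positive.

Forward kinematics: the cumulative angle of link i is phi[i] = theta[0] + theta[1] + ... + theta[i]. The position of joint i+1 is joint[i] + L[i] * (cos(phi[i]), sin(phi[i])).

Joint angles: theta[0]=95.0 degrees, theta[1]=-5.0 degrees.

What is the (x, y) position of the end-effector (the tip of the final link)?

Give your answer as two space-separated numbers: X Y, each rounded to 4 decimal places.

joint[0] = (0.0000, 0.0000)  (base)
link 0: phi[0] = 95 = 95 deg
  cos(95 deg) = -0.0872, sin(95 deg) = 0.9962
  joint[1] = (0.0000, 0.0000) + 9.8 * (-0.0872, 0.9962) = (0.0000 + -0.8541, 0.0000 + 9.7627) = (-0.8541, 9.7627)
link 1: phi[1] = 95 + -5 = 90 deg
  cos(90 deg) = 0.0000, sin(90 deg) = 1.0000
  joint[2] = (-0.8541, 9.7627) + 9.5 * (0.0000, 1.0000) = (-0.8541 + 0.0000, 9.7627 + 9.5000) = (-0.8541, 19.2627)
End effector: (-0.8541, 19.2627)

Answer: -0.8541 19.2627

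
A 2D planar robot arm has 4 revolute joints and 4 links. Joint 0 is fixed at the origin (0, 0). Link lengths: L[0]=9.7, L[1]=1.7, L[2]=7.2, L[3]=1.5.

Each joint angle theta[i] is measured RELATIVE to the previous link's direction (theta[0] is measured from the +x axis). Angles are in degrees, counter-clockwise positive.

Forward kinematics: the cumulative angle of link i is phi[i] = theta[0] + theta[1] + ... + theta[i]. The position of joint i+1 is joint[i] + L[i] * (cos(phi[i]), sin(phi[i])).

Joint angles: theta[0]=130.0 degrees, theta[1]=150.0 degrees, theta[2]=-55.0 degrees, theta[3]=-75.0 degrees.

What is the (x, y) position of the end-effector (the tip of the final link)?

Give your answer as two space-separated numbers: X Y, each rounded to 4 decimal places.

joint[0] = (0.0000, 0.0000)  (base)
link 0: phi[0] = 130 = 130 deg
  cos(130 deg) = -0.6428, sin(130 deg) = 0.7660
  joint[1] = (0.0000, 0.0000) + 9.7 * (-0.6428, 0.7660) = (0.0000 + -6.2350, 0.0000 + 7.4306) = (-6.2350, 7.4306)
link 1: phi[1] = 130 + 150 = 280 deg
  cos(280 deg) = 0.1736, sin(280 deg) = -0.9848
  joint[2] = (-6.2350, 7.4306) + 1.7 * (0.1736, -0.9848) = (-6.2350 + 0.2952, 7.4306 + -1.6742) = (-5.9398, 5.7565)
link 2: phi[2] = 130 + 150 + -55 = 225 deg
  cos(225 deg) = -0.7071, sin(225 deg) = -0.7071
  joint[3] = (-5.9398, 5.7565) + 7.2 * (-0.7071, -0.7071) = (-5.9398 + -5.0912, 5.7565 + -5.0912) = (-11.0310, 0.6653)
link 3: phi[3] = 130 + 150 + -55 + -75 = 150 deg
  cos(150 deg) = -0.8660, sin(150 deg) = 0.5000
  joint[4] = (-11.0310, 0.6653) + 1.5 * (-0.8660, 0.5000) = (-11.0310 + -1.2990, 0.6653 + 0.7500) = (-12.3300, 1.4153)
End effector: (-12.3300, 1.4153)

Answer: -12.3300 1.4153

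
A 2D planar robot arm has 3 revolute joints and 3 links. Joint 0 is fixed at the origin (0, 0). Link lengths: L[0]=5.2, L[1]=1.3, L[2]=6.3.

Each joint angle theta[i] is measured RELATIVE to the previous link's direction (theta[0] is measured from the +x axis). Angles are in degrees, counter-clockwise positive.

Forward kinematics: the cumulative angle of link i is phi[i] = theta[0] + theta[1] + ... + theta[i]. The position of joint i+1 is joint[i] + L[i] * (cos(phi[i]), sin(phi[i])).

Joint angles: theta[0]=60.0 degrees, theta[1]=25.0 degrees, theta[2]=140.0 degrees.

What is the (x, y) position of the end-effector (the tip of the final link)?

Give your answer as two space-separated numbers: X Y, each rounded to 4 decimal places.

Answer: -1.7415 1.3436

Derivation:
joint[0] = (0.0000, 0.0000)  (base)
link 0: phi[0] = 60 = 60 deg
  cos(60 deg) = 0.5000, sin(60 deg) = 0.8660
  joint[1] = (0.0000, 0.0000) + 5.2 * (0.5000, 0.8660) = (0.0000 + 2.6000, 0.0000 + 4.5033) = (2.6000, 4.5033)
link 1: phi[1] = 60 + 25 = 85 deg
  cos(85 deg) = 0.0872, sin(85 deg) = 0.9962
  joint[2] = (2.6000, 4.5033) + 1.3 * (0.0872, 0.9962) = (2.6000 + 0.1133, 4.5033 + 1.2951) = (2.7133, 5.7984)
link 2: phi[2] = 60 + 25 + 140 = 225 deg
  cos(225 deg) = -0.7071, sin(225 deg) = -0.7071
  joint[3] = (2.7133, 5.7984) + 6.3 * (-0.7071, -0.7071) = (2.7133 + -4.4548, 5.7984 + -4.4548) = (-1.7415, 1.3436)
End effector: (-1.7415, 1.3436)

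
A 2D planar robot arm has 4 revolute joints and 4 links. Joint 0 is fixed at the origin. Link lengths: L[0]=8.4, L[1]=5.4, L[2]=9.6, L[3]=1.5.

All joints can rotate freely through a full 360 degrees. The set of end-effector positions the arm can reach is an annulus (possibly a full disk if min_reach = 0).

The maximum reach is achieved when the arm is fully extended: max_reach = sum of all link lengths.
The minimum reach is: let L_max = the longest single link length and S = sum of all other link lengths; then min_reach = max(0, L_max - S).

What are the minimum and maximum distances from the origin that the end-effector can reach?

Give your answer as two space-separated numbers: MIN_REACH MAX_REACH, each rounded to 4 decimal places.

Answer: 0.0000 24.9000

Derivation:
Link lengths: [8.4, 5.4, 9.6, 1.5]
max_reach = 8.4 + 5.4 + 9.6 + 1.5 = 24.9
L_max = max([8.4, 5.4, 9.6, 1.5]) = 9.6
S (sum of others) = 24.9 - 9.6 = 15.3
min_reach = max(0, 9.6 - 15.3) = max(0, -5.7) = 0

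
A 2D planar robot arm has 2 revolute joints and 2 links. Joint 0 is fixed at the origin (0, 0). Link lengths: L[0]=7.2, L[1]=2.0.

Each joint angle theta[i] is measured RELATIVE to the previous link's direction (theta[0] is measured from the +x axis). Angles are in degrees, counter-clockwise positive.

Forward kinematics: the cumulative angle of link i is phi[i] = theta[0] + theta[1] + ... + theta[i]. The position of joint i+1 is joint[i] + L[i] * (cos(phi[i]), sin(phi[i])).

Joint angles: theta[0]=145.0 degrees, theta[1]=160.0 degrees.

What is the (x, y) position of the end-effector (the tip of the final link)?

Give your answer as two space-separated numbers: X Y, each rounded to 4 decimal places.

Answer: -4.7507 2.4914

Derivation:
joint[0] = (0.0000, 0.0000)  (base)
link 0: phi[0] = 145 = 145 deg
  cos(145 deg) = -0.8192, sin(145 deg) = 0.5736
  joint[1] = (0.0000, 0.0000) + 7.2 * (-0.8192, 0.5736) = (0.0000 + -5.8979, 0.0000 + 4.1298) = (-5.8979, 4.1298)
link 1: phi[1] = 145 + 160 = 305 deg
  cos(305 deg) = 0.5736, sin(305 deg) = -0.8192
  joint[2] = (-5.8979, 4.1298) + 2 * (0.5736, -0.8192) = (-5.8979 + 1.1472, 4.1298 + -1.6383) = (-4.7507, 2.4914)
End effector: (-4.7507, 2.4914)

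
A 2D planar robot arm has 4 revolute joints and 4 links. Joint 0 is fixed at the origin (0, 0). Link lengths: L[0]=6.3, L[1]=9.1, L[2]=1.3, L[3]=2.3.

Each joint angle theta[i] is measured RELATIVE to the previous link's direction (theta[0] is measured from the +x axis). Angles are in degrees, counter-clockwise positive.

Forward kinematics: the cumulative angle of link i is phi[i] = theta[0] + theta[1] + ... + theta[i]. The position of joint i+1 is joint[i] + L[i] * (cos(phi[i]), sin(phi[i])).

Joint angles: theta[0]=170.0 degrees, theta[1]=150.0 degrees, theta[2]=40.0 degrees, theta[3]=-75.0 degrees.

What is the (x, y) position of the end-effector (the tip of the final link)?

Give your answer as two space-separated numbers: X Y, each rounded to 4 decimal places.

Answer: 2.6620 -6.9770

Derivation:
joint[0] = (0.0000, 0.0000)  (base)
link 0: phi[0] = 170 = 170 deg
  cos(170 deg) = -0.9848, sin(170 deg) = 0.1736
  joint[1] = (0.0000, 0.0000) + 6.3 * (-0.9848, 0.1736) = (0.0000 + -6.2043, 0.0000 + 1.0940) = (-6.2043, 1.0940)
link 1: phi[1] = 170 + 150 = 320 deg
  cos(320 deg) = 0.7660, sin(320 deg) = -0.6428
  joint[2] = (-6.2043, 1.0940) + 9.1 * (0.7660, -0.6428) = (-6.2043 + 6.9710, 1.0940 + -5.8494) = (0.7667, -4.7554)
link 2: phi[2] = 170 + 150 + 40 = 360 deg
  cos(360 deg) = 1.0000, sin(360 deg) = -0.0000
  joint[3] = (0.7667, -4.7554) + 1.3 * (1.0000, -0.0000) = (0.7667 + 1.3000, -4.7554 + -0.0000) = (2.0667, -4.7554)
link 3: phi[3] = 170 + 150 + 40 + -75 = 285 deg
  cos(285 deg) = 0.2588, sin(285 deg) = -0.9659
  joint[4] = (2.0667, -4.7554) + 2.3 * (0.2588, -0.9659) = (2.0667 + 0.5953, -4.7554 + -2.2216) = (2.6620, -6.9770)
End effector: (2.6620, -6.9770)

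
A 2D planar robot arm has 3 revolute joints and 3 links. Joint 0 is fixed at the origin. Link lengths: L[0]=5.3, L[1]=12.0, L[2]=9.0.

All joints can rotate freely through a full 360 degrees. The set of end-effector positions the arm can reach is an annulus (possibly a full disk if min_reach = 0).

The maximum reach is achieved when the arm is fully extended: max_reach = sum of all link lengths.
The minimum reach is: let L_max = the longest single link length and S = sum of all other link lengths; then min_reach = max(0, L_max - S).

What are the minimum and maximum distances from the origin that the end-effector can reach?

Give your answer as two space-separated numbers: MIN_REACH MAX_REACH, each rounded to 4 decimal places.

Answer: 0.0000 26.3000

Derivation:
Link lengths: [5.3, 12.0, 9.0]
max_reach = 5.3 + 12 + 9 = 26.3
L_max = max([5.3, 12.0, 9.0]) = 12
S (sum of others) = 26.3 - 12 = 14.3
min_reach = max(0, 12 - 14.3) = max(0, -2.3) = 0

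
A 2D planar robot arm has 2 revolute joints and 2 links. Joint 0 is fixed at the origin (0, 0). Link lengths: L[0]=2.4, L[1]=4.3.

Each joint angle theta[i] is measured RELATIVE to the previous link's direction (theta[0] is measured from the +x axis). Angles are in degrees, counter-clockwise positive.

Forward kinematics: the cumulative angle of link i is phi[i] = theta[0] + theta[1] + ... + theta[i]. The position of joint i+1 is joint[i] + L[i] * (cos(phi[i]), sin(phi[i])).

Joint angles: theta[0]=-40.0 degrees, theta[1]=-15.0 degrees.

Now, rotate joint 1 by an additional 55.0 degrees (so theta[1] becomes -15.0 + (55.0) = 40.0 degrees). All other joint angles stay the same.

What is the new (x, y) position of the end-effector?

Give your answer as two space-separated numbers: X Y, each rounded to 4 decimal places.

Answer: 6.1385 -1.5427

Derivation:
joint[0] = (0.0000, 0.0000)  (base)
link 0: phi[0] = -40 = -40 deg
  cos(-40 deg) = 0.7660, sin(-40 deg) = -0.6428
  joint[1] = (0.0000, 0.0000) + 2.4 * (0.7660, -0.6428) = (0.0000 + 1.8385, 0.0000 + -1.5427) = (1.8385, -1.5427)
link 1: phi[1] = -40 + 40 = 0 deg
  cos(0 deg) = 1.0000, sin(0 deg) = 0.0000
  joint[2] = (1.8385, -1.5427) + 4.3 * (1.0000, 0.0000) = (1.8385 + 4.3000, -1.5427 + 0.0000) = (6.1385, -1.5427)
End effector: (6.1385, -1.5427)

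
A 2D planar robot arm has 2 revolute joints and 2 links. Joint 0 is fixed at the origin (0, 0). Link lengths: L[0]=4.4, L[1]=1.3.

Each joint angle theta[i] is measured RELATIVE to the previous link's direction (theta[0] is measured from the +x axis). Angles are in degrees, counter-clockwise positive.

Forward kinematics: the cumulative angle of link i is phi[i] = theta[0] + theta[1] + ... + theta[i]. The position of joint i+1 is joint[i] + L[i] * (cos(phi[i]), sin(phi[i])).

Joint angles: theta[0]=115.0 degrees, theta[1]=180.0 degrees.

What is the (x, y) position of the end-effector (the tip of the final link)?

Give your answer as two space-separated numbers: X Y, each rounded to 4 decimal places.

joint[0] = (0.0000, 0.0000)  (base)
link 0: phi[0] = 115 = 115 deg
  cos(115 deg) = -0.4226, sin(115 deg) = 0.9063
  joint[1] = (0.0000, 0.0000) + 4.4 * (-0.4226, 0.9063) = (0.0000 + -1.8595, 0.0000 + 3.9878) = (-1.8595, 3.9878)
link 1: phi[1] = 115 + 180 = 295 deg
  cos(295 deg) = 0.4226, sin(295 deg) = -0.9063
  joint[2] = (-1.8595, 3.9878) + 1.3 * (0.4226, -0.9063) = (-1.8595 + 0.5494, 3.9878 + -1.1782) = (-1.3101, 2.8096)
End effector: (-1.3101, 2.8096)

Answer: -1.3101 2.8096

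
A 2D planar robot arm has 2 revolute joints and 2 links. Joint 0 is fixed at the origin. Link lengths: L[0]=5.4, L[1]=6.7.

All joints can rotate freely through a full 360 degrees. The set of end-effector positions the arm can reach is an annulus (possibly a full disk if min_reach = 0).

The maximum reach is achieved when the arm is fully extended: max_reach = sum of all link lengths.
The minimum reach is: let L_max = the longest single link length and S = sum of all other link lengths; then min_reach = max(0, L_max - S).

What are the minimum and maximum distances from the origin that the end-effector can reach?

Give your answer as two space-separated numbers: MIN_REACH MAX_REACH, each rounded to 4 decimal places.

Answer: 1.3000 12.1000

Derivation:
Link lengths: [5.4, 6.7]
max_reach = 5.4 + 6.7 = 12.1
L_max = max([5.4, 6.7]) = 6.7
S (sum of others) = 12.1 - 6.7 = 5.4
min_reach = max(0, 6.7 - 5.4) = max(0, 1.3) = 1.3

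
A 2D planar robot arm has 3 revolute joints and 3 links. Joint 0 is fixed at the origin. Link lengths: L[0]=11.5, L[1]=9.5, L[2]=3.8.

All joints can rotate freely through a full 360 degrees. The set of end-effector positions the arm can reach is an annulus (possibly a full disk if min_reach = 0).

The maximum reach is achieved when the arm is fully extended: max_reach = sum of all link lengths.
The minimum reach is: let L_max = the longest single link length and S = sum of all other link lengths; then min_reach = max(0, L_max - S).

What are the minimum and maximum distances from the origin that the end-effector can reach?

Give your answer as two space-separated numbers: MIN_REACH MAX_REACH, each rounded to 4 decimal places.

Answer: 0.0000 24.8000

Derivation:
Link lengths: [11.5, 9.5, 3.8]
max_reach = 11.5 + 9.5 + 3.8 = 24.8
L_max = max([11.5, 9.5, 3.8]) = 11.5
S (sum of others) = 24.8 - 11.5 = 13.3
min_reach = max(0, 11.5 - 13.3) = max(0, -1.8) = 0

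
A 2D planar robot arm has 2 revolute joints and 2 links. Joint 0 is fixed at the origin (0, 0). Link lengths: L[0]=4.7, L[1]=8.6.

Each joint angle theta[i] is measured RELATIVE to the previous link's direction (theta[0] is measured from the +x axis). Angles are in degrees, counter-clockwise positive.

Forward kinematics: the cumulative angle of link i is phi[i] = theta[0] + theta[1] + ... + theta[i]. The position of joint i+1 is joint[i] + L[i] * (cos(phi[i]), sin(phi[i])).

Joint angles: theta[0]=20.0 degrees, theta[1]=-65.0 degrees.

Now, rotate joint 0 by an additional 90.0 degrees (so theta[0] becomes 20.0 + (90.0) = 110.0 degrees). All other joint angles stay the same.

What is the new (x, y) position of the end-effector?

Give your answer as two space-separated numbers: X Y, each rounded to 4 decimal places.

Answer: 4.4736 10.4977

Derivation:
joint[0] = (0.0000, 0.0000)  (base)
link 0: phi[0] = 110 = 110 deg
  cos(110 deg) = -0.3420, sin(110 deg) = 0.9397
  joint[1] = (0.0000, 0.0000) + 4.7 * (-0.3420, 0.9397) = (0.0000 + -1.6075, 0.0000 + 4.4166) = (-1.6075, 4.4166)
link 1: phi[1] = 110 + -65 = 45 deg
  cos(45 deg) = 0.7071, sin(45 deg) = 0.7071
  joint[2] = (-1.6075, 4.4166) + 8.6 * (0.7071, 0.7071) = (-1.6075 + 6.0811, 4.4166 + 6.0811) = (4.4736, 10.4977)
End effector: (4.4736, 10.4977)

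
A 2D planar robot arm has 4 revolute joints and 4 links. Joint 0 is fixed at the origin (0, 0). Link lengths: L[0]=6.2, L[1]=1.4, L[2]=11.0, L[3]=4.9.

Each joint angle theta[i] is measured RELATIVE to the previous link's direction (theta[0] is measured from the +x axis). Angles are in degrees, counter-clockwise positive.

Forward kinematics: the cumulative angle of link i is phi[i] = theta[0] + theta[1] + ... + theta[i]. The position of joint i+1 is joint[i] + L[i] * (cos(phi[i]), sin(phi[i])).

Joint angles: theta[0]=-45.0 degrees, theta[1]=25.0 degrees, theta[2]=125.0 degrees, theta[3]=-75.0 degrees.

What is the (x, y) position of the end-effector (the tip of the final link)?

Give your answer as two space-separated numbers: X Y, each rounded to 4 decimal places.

joint[0] = (0.0000, 0.0000)  (base)
link 0: phi[0] = -45 = -45 deg
  cos(-45 deg) = 0.7071, sin(-45 deg) = -0.7071
  joint[1] = (0.0000, 0.0000) + 6.2 * (0.7071, -0.7071) = (0.0000 + 4.3841, 0.0000 + -4.3841) = (4.3841, -4.3841)
link 1: phi[1] = -45 + 25 = -20 deg
  cos(-20 deg) = 0.9397, sin(-20 deg) = -0.3420
  joint[2] = (4.3841, -4.3841) + 1.4 * (0.9397, -0.3420) = (4.3841 + 1.3156, -4.3841 + -0.4788) = (5.6996, -4.8629)
link 2: phi[2] = -45 + 25 + 125 = 105 deg
  cos(105 deg) = -0.2588, sin(105 deg) = 0.9659
  joint[3] = (5.6996, -4.8629) + 11 * (-0.2588, 0.9659) = (5.6996 + -2.8470, -4.8629 + 10.6252) = (2.8526, 5.7623)
link 3: phi[3] = -45 + 25 + 125 + -75 = 30 deg
  cos(30 deg) = 0.8660, sin(30 deg) = 0.5000
  joint[4] = (2.8526, 5.7623) + 4.9 * (0.8660, 0.5000) = (2.8526 + 4.2435, 5.7623 + 2.4500) = (7.0961, 8.2123)
End effector: (7.0961, 8.2123)

Answer: 7.0961 8.2123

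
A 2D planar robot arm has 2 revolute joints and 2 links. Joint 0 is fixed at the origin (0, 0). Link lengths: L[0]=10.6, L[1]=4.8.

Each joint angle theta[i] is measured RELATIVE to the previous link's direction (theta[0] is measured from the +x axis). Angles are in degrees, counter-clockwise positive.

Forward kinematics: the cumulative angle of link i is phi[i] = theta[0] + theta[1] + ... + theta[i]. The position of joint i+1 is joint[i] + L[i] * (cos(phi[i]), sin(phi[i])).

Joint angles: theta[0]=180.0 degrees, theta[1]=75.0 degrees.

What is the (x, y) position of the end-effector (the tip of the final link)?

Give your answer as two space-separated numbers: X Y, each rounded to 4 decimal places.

Answer: -11.8423 -4.6364

Derivation:
joint[0] = (0.0000, 0.0000)  (base)
link 0: phi[0] = 180 = 180 deg
  cos(180 deg) = -1.0000, sin(180 deg) = 0.0000
  joint[1] = (0.0000, 0.0000) + 10.6 * (-1.0000, 0.0000) = (0.0000 + -10.6000, 0.0000 + 0.0000) = (-10.6000, 0.0000)
link 1: phi[1] = 180 + 75 = 255 deg
  cos(255 deg) = -0.2588, sin(255 deg) = -0.9659
  joint[2] = (-10.6000, 0.0000) + 4.8 * (-0.2588, -0.9659) = (-10.6000 + -1.2423, 0.0000 + -4.6364) = (-11.8423, -4.6364)
End effector: (-11.8423, -4.6364)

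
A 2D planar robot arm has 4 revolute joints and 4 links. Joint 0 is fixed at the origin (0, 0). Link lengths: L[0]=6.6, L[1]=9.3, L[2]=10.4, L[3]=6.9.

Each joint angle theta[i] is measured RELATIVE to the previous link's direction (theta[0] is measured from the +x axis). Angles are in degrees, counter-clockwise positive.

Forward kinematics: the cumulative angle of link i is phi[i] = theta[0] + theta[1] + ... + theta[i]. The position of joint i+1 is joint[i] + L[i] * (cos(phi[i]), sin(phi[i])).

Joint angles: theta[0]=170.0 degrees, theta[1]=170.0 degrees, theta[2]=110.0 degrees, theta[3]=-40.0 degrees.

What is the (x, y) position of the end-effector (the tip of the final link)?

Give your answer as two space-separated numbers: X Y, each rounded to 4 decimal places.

joint[0] = (0.0000, 0.0000)  (base)
link 0: phi[0] = 170 = 170 deg
  cos(170 deg) = -0.9848, sin(170 deg) = 0.1736
  joint[1] = (0.0000, 0.0000) + 6.6 * (-0.9848, 0.1736) = (0.0000 + -6.4997, 0.0000 + 1.1461) = (-6.4997, 1.1461)
link 1: phi[1] = 170 + 170 = 340 deg
  cos(340 deg) = 0.9397, sin(340 deg) = -0.3420
  joint[2] = (-6.4997, 1.1461) + 9.3 * (0.9397, -0.3420) = (-6.4997 + 8.7391, 1.1461 + -3.1808) = (2.2394, -2.0347)
link 2: phi[2] = 170 + 170 + 110 = 450 deg
  cos(450 deg) = 0.0000, sin(450 deg) = 1.0000
  joint[3] = (2.2394, -2.0347) + 10.4 * (0.0000, 1.0000) = (2.2394 + 0.0000, -2.0347 + 10.4000) = (2.2394, 8.3653)
link 3: phi[3] = 170 + 170 + 110 + -40 = 410 deg
  cos(410 deg) = 0.6428, sin(410 deg) = 0.7660
  joint[4] = (2.2394, 8.3653) + 6.9 * (0.6428, 0.7660) = (2.2394 + 4.4352, 8.3653 + 5.2857) = (6.6746, 13.6510)
End effector: (6.6746, 13.6510)

Answer: 6.6746 13.6510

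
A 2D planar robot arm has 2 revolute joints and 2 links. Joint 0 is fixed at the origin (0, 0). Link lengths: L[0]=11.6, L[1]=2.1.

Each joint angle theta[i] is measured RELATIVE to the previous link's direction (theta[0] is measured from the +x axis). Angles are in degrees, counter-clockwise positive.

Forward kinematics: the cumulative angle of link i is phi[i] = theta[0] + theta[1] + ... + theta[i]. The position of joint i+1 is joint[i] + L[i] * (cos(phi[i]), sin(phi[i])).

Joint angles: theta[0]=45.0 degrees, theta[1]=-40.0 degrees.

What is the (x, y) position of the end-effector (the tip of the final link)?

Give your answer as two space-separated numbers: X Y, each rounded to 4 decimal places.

joint[0] = (0.0000, 0.0000)  (base)
link 0: phi[0] = 45 = 45 deg
  cos(45 deg) = 0.7071, sin(45 deg) = 0.7071
  joint[1] = (0.0000, 0.0000) + 11.6 * (0.7071, 0.7071) = (0.0000 + 8.2024, 0.0000 + 8.2024) = (8.2024, 8.2024)
link 1: phi[1] = 45 + -40 = 5 deg
  cos(5 deg) = 0.9962, sin(5 deg) = 0.0872
  joint[2] = (8.2024, 8.2024) + 2.1 * (0.9962, 0.0872) = (8.2024 + 2.0920, 8.2024 + 0.1830) = (10.2944, 8.3855)
End effector: (10.2944, 8.3855)

Answer: 10.2944 8.3855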